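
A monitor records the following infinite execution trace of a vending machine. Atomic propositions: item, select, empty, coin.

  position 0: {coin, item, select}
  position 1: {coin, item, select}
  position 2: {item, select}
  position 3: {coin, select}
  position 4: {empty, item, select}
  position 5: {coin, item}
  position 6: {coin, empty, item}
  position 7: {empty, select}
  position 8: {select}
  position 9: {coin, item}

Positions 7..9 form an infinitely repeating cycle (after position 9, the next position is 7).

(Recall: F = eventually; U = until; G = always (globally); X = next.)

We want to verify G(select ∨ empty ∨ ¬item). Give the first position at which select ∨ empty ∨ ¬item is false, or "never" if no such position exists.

Check select ∨ empty ∨ ¬item at each position in order: 0 ✓, 1 ✓, 2 ✓, 3 ✓, 4 ✓.
At position 5 the labels are {coin, item}, so select ∨ empty ∨ ¬item is false there. This is the first violation.

5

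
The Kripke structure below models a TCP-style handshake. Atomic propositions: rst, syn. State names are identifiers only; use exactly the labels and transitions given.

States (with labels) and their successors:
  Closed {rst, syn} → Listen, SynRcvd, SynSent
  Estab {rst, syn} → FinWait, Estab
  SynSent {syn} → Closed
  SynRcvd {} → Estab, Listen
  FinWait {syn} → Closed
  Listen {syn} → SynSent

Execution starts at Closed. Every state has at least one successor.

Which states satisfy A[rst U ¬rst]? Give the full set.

{Closed, SynSent, SynRcvd, FinWait, Listen}

States satisfying rst: {Closed, Estab}.
States satisfying ¬rst: {SynSent, SynRcvd, FinWait, Listen}.
States satisfying A[rst U ¬rst]: {Closed, SynSent, SynRcvd, FinWait, Listen}.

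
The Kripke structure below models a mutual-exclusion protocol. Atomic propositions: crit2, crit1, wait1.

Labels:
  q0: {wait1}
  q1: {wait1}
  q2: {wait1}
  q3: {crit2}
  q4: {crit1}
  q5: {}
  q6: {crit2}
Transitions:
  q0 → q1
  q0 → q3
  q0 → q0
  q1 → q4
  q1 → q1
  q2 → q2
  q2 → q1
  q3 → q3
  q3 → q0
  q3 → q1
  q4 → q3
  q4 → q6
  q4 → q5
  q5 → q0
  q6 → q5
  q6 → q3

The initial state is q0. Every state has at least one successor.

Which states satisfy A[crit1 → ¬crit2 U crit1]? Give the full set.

States satisfying crit1 → ¬crit2: {q0, q1, q2, q3, q4, q5, q6}.
States satisfying crit1: {q4}.
States satisfying A[crit1 → ¬crit2 U crit1]: {q4}.

{q4}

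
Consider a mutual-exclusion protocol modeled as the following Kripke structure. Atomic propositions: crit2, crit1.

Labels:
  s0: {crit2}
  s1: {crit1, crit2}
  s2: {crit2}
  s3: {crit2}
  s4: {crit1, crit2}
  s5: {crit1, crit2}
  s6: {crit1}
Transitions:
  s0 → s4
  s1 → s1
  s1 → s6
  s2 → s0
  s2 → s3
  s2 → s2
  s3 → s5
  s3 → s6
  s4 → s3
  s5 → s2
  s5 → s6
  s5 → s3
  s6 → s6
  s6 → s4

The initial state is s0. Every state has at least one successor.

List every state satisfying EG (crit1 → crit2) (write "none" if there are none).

{s0, s1, s2, s3, s4, s5}

States satisfying crit1 → crit2: {s0, s1, s2, s3, s4, s5}.
States satisfying EG (crit1 → crit2): {s0, s1, s2, s3, s4, s5}.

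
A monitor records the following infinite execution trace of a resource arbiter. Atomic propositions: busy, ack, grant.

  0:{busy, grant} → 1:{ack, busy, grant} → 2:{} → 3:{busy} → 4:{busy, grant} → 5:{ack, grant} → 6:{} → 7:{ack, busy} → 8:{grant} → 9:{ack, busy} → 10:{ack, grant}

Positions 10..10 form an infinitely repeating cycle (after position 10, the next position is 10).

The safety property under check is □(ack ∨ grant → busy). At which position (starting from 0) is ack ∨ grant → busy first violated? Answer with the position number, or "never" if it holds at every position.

Check ack ∨ grant → busy at each position in order: 0 ✓, 1 ✓, 2 ✓, 3 ✓, 4 ✓.
At position 5 the labels are {ack, grant}, so ack ∨ grant → busy is false there. This is the first violation.

5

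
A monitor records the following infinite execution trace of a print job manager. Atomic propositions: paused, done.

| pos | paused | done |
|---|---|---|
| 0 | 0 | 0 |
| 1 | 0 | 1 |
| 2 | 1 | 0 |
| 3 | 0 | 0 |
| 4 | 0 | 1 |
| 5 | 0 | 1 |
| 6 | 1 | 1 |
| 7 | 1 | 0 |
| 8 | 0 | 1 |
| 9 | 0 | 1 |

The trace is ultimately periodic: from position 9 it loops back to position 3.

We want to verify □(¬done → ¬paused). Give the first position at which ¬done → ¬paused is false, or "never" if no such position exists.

Check ¬done → ¬paused at each position in order: 0 ✓, 1 ✓.
At position 2 the labels are {paused}, so ¬done → ¬paused is false there. This is the first violation.

2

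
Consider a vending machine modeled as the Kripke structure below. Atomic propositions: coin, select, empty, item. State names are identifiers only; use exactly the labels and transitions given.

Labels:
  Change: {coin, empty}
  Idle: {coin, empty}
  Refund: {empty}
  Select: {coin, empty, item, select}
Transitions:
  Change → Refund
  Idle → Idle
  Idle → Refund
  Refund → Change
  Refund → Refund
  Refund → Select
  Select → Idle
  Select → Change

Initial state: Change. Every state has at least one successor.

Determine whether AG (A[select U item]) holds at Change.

States satisfying A[select U item]: {Select}.
States satisfying AG (A[select U item]): ∅.
Change is reachable from Change and violates A[select U item], so AG fails at Change.
Change ∉ Sat(AG (A[select U item])).

Violated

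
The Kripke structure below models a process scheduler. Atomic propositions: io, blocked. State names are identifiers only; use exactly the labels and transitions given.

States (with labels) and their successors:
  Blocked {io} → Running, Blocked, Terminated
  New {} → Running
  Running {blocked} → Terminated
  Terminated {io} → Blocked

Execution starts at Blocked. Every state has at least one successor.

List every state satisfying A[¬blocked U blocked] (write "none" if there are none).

{New, Running}

States satisfying ¬blocked: {Blocked, New, Terminated}.
States satisfying blocked: {Running}.
States satisfying A[¬blocked U blocked]: {New, Running}.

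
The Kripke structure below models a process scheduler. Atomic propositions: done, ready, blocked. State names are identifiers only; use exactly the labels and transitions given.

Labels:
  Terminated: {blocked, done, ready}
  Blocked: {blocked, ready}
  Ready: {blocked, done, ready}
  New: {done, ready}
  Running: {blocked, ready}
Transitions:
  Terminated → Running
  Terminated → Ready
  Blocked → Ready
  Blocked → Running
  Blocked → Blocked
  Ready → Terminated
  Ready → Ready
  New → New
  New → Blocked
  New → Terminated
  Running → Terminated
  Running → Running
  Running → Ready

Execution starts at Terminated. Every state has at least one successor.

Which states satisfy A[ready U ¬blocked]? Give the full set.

States satisfying ready: {Terminated, Blocked, Ready, New, Running}.
States satisfying ¬blocked: {New}.
States satisfying A[ready U ¬blocked]: {New}.

{New}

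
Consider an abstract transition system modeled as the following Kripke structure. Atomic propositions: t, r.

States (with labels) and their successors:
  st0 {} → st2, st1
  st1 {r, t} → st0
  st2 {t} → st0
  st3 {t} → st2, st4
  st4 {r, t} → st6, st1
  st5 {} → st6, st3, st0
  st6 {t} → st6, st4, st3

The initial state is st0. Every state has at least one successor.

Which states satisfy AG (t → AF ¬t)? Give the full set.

States satisfying t → AF ¬t: {st0, st1, st2, st5}.
States satisfying AG (t → AF ¬t): {st0, st1, st2}.

{st0, st1, st2}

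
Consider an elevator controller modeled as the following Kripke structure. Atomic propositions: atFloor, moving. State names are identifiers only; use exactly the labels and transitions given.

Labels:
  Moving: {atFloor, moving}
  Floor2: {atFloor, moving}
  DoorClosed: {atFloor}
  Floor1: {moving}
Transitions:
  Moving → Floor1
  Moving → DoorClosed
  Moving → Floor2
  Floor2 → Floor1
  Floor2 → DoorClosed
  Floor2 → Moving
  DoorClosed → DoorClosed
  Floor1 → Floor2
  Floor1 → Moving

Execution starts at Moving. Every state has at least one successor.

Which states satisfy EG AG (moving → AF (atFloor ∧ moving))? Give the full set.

States satisfying AG (moving → AF (atFloor ∧ moving)): {Moving, Floor2, DoorClosed, Floor1}.
States satisfying EG AG (moving → AF (atFloor ∧ moving)): {Moving, Floor2, DoorClosed, Floor1}.

{Moving, Floor2, DoorClosed, Floor1}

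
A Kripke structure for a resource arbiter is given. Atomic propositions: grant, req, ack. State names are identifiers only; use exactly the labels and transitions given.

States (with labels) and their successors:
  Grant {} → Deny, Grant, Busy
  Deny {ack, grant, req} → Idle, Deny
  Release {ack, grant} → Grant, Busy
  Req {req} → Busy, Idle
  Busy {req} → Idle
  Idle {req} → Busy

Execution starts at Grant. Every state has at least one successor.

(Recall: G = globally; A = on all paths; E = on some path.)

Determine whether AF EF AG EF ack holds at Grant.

States satisfying EF AG EF ack: ∅.
States satisfying AF EF AG EF ack: ∅.
There is a path from Grant along which EF AG EF ack never holds.
Grant ∉ Sat(AF EF AG EF ack).

No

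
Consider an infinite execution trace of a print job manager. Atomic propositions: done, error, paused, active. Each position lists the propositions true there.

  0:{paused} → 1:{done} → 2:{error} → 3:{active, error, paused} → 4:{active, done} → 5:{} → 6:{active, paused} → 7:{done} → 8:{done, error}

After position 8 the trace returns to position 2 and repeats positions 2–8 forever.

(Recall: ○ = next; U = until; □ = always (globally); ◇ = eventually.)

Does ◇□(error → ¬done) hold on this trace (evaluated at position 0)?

Does not hold

□(error → ¬done) is false at every position 0..8, so it never becomes true and ◇□(error → ¬done) fails.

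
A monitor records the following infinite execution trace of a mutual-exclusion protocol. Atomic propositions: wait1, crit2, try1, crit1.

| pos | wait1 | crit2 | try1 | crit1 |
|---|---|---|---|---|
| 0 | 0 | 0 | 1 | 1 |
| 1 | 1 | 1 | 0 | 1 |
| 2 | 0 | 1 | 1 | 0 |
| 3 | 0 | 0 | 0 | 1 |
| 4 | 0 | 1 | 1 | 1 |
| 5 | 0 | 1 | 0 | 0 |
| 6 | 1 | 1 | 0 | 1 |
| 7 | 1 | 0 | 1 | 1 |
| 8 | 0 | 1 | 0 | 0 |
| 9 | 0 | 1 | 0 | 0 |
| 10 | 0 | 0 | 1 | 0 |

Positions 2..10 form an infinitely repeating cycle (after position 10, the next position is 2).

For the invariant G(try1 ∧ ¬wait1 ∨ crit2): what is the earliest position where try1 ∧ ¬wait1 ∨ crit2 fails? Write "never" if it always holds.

Check try1 ∧ ¬wait1 ∨ crit2 at each position in order: 0 ✓, 1 ✓, 2 ✓.
At position 3 the labels are {crit1}, so try1 ∧ ¬wait1 ∨ crit2 is false there. This is the first violation.

3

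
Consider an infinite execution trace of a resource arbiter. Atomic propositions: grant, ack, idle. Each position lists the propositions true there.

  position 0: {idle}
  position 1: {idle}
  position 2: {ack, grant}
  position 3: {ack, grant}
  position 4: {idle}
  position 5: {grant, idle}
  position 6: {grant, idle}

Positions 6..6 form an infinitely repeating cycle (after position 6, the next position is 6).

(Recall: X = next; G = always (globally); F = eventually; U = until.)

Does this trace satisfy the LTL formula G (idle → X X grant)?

Satisfied

idle → X X grant holds at every position 0..6, and those are all positions ever visited, so G (idle → X X grant) holds.
Positions where idle holds: 0, 1, 4, 5, 6.
Check X X grant at each: 0→ok, 1→ok, 4→ok, 5→ok, 6→ok.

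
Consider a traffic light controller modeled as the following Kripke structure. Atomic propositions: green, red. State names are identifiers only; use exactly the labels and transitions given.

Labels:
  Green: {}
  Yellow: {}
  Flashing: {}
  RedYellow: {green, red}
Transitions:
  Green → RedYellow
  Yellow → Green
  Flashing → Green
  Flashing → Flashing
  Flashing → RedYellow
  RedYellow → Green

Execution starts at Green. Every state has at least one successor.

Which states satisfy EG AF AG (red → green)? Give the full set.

States satisfying AF AG (red → green): {Green, Yellow, Flashing, RedYellow}.
States satisfying EG AF AG (red → green): {Green, Yellow, Flashing, RedYellow}.

{Green, Yellow, Flashing, RedYellow}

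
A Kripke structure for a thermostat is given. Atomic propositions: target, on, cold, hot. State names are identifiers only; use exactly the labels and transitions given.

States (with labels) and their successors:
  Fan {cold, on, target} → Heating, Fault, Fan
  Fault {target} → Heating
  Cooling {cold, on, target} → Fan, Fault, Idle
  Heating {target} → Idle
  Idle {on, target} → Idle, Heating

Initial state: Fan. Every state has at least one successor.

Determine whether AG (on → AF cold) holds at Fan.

States satisfying on → AF cold: {Fan, Fault, Cooling, Heating}.
States satisfying AG (on → AF cold): ∅.
Idle is reachable from Fan and violates on → AF cold, so AG fails at Fan.
Fan ∉ Sat(AG (on → AF cold)).

No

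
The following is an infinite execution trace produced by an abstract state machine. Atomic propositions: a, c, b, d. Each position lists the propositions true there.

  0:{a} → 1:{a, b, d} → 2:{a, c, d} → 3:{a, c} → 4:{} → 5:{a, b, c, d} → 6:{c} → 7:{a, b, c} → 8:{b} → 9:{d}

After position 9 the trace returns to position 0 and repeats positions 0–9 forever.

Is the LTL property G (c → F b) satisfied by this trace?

c → F b holds at every position 0..9, and those are all positions ever visited, so G (c → F b) holds.
Positions where c holds: 2, 3, 5, 6, 7.
Check F b at each: 2→ok, 3→ok, 5→ok, 6→ok, 7→ok.

Holds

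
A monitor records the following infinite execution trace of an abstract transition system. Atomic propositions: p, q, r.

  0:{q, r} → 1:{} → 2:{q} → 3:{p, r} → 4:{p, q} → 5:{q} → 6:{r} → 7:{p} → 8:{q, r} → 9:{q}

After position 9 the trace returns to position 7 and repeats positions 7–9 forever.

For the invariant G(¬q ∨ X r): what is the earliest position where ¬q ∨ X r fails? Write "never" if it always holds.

0

At position 0 the labels are {q, r} and the next position 1 has {}, so ¬q ∨ X r is false there. This is the first violation.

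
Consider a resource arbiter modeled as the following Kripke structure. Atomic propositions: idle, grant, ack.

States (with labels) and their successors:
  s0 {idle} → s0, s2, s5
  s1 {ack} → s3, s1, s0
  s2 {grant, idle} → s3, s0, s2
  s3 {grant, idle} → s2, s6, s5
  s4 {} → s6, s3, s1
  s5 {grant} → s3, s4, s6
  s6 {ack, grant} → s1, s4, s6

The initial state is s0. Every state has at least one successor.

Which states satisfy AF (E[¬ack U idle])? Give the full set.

{s0, s2, s3, s4, s5}

States satisfying E[¬ack U idle]: {s0, s2, s3, s4, s5}.
States satisfying AF (E[¬ack U idle]): {s0, s2, s3, s4, s5}.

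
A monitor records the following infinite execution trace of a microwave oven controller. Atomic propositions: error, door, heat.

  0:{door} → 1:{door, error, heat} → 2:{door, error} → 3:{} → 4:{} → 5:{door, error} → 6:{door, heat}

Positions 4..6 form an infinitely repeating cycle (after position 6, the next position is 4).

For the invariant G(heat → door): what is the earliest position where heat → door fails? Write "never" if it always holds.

heat → door holds at every position 0..6, and those are all the positions the trace ever visits, so the invariant G(heat → door) is never violated.

never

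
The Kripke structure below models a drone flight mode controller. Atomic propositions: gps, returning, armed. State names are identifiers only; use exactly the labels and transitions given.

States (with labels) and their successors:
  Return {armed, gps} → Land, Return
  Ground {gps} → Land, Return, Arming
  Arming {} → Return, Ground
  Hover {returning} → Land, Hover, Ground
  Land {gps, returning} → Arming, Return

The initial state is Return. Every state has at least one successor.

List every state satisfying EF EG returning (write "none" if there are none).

States satisfying EG returning: {Hover}.
States satisfying EF EG returning: {Hover}.

{Hover}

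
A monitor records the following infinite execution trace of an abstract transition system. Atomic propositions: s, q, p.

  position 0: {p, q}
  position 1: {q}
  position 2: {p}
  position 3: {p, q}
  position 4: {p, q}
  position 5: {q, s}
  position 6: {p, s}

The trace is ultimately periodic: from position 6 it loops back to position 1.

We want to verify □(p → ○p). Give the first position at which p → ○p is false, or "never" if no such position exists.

0

At position 0 the labels are {p, q} and the next position 1 has {q}, so p → ○p is false there. This is the first violation.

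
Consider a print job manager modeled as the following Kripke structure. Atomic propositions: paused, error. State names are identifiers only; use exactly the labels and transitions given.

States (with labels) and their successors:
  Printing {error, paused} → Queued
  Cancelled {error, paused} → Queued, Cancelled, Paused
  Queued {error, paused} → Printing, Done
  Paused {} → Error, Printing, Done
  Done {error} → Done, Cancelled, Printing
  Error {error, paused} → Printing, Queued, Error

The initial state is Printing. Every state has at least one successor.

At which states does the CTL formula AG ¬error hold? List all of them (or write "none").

States satisfying ¬error: {Paused}.
States satisfying AG ¬error: ∅.

none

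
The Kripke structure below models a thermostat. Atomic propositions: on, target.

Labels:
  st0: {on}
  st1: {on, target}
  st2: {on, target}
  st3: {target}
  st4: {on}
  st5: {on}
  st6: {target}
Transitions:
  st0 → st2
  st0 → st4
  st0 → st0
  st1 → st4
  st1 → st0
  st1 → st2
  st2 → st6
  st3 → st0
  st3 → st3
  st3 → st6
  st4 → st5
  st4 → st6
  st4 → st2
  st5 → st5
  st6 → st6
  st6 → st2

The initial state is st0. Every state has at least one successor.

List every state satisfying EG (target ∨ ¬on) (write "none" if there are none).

States satisfying target ∨ ¬on: {st1, st2, st3, st6}.
States satisfying EG (target ∨ ¬on): {st1, st2, st3, st6}.

{st1, st2, st3, st6}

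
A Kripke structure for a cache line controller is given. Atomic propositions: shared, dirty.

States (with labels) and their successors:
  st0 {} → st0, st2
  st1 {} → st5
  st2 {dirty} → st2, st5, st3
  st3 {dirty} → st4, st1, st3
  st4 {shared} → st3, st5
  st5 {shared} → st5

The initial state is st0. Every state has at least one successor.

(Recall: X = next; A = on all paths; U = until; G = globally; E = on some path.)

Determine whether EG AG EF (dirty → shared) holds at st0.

States satisfying AG EF (dirty → shared): {st0, st1, st2, st3, st4, st5}.
States satisfying EG AG EF (dirty → shared): {st0, st1, st2, st3, st4, st5}.
st0 ∈ Sat(EG AG EF (dirty → shared)).

Yes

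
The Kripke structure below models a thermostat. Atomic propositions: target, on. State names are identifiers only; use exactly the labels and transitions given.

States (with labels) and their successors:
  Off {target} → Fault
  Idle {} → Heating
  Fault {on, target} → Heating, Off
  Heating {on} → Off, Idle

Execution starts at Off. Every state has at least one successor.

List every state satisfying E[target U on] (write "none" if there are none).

States satisfying target: {Off, Fault}.
States satisfying on: {Fault, Heating}.
States satisfying E[target U on]: {Off, Fault, Heating}.

{Off, Fault, Heating}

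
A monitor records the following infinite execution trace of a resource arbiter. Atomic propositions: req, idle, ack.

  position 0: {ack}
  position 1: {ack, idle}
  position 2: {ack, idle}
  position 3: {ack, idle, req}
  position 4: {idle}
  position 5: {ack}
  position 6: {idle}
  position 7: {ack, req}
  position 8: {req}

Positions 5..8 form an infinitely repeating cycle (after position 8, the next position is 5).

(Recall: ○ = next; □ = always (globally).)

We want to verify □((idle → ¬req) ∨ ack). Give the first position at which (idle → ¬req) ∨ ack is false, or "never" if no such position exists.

(idle → ¬req) ∨ ack holds at every position 0..8, and those are all the positions the trace ever visits, so the invariant □((idle → ¬req) ∨ ack) is never violated.

never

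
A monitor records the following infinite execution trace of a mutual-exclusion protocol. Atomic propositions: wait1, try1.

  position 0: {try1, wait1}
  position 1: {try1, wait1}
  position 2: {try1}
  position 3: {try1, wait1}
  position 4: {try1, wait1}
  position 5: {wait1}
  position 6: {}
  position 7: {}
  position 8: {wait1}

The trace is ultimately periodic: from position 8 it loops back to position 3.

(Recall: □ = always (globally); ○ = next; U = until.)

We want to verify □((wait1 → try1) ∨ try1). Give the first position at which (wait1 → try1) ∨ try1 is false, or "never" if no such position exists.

Check (wait1 → try1) ∨ try1 at each position in order: 0 ✓, 1 ✓, 2 ✓, 3 ✓, 4 ✓.
At position 5 the labels are {wait1}, so (wait1 → try1) ∨ try1 is false there. This is the first violation.

5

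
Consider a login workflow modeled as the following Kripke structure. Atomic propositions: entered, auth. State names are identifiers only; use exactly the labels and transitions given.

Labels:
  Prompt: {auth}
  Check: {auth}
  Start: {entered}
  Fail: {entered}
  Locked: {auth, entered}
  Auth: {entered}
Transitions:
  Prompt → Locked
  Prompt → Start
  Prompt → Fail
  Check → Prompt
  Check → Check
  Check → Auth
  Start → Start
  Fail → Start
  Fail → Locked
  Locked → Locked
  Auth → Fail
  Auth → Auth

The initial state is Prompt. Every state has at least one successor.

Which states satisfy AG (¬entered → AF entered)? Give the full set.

States satisfying ¬entered → AF entered: {Prompt, Start, Fail, Locked, Auth}.
States satisfying AG (¬entered → AF entered): {Prompt, Start, Fail, Locked, Auth}.

{Prompt, Start, Fail, Locked, Auth}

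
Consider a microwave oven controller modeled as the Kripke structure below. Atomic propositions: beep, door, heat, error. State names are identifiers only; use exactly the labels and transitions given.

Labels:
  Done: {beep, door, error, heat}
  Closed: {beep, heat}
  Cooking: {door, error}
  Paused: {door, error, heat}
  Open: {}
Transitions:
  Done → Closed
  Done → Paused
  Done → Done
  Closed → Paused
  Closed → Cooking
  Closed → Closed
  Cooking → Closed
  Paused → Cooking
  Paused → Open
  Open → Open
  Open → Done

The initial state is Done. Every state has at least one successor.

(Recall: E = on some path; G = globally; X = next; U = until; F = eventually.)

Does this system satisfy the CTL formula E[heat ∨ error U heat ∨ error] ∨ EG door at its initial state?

States satisfying heat ∨ error: {Done, Closed, Cooking, Paused}.
States satisfying E[heat ∨ error U heat ∨ error]: {Done, Closed, Cooking, Paused}.
States satisfying door: {Done, Cooking, Paused}.
States satisfying EG door: {Done}.
States satisfying E[heat ∨ error U heat ∨ error] ∨ EG door: {Done, Closed, Cooking, Paused}.
Done ∈ Sat(E[heat ∨ error U heat ∨ error] ∨ EG door).

Satisfied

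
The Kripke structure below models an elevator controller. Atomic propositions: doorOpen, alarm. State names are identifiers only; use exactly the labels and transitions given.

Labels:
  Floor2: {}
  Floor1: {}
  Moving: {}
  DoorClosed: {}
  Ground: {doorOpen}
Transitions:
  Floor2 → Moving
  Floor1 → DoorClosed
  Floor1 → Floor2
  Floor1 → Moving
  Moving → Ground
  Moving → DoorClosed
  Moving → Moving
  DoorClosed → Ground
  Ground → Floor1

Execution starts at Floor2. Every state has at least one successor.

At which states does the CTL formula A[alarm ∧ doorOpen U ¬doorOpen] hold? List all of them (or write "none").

States satisfying alarm ∧ doorOpen: ∅.
States satisfying ¬doorOpen: {Floor2, Floor1, Moving, DoorClosed}.
States satisfying A[alarm ∧ doorOpen U ¬doorOpen]: {Floor2, Floor1, Moving, DoorClosed}.

{Floor2, Floor1, Moving, DoorClosed}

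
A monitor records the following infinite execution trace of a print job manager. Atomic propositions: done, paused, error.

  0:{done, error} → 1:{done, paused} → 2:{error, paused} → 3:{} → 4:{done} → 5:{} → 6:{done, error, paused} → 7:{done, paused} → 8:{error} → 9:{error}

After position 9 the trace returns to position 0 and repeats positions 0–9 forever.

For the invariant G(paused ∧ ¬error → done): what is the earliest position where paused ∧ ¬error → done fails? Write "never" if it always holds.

paused ∧ ¬error → done holds at every position 0..9, and those are all the positions the trace ever visits, so the invariant G(paused ∧ ¬error → done) is never violated.

never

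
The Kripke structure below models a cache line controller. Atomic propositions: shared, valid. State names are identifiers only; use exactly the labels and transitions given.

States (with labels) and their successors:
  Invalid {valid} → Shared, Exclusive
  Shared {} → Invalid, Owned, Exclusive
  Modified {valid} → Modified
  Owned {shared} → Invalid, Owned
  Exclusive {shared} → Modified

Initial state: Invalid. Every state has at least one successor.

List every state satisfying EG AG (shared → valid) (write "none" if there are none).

{Modified}

States satisfying AG (shared → valid): {Modified}.
States satisfying EG AG (shared → valid): {Modified}.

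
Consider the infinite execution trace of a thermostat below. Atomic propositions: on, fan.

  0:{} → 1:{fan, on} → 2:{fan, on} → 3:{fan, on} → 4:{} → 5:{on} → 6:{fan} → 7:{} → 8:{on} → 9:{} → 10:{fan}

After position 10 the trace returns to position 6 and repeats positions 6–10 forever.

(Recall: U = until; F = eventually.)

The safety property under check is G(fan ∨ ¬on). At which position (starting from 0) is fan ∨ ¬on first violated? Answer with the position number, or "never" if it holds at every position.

5

Check fan ∨ ¬on at each position in order: 0 ✓, 1 ✓, 2 ✓, 3 ✓, 4 ✓.
At position 5 the labels are {on}, so fan ∨ ¬on is false there. This is the first violation.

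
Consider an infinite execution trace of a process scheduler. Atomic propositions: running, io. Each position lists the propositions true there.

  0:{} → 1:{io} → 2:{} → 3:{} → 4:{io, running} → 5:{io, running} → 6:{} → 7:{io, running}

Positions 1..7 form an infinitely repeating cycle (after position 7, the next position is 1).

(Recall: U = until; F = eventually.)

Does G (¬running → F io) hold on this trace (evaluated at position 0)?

Holds

¬running → F io holds at every position 0..7, and those are all positions ever visited, so G (¬running → F io) holds.
Positions where ¬running holds: 0, 1, 2, 3, 6.
Check F io at each: 0→ok, 1→ok, 2→ok, 3→ok, 6→ok.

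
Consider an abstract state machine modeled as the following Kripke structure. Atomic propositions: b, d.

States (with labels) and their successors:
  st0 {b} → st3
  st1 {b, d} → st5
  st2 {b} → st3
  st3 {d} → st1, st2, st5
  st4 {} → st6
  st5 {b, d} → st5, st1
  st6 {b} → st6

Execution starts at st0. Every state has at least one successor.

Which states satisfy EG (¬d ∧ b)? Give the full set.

{st6}

States satisfying ¬d ∧ b: {st0, st2, st6}.
States satisfying EG (¬d ∧ b): {st6}.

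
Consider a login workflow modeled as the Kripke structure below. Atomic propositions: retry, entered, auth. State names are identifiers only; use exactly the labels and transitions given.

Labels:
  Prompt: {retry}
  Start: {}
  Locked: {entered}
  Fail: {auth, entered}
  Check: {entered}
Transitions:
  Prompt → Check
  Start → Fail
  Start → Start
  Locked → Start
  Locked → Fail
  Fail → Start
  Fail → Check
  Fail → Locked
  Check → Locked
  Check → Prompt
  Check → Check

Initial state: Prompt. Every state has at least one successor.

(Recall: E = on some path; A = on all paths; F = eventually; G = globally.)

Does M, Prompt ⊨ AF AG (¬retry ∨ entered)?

Does not hold

States satisfying AG (¬retry ∨ entered): ∅.
States satisfying AF AG (¬retry ∨ entered): ∅.
There is a path from Prompt along which AG (¬retry ∨ entered) never holds.
Prompt ∉ Sat(AF AG (¬retry ∨ entered)).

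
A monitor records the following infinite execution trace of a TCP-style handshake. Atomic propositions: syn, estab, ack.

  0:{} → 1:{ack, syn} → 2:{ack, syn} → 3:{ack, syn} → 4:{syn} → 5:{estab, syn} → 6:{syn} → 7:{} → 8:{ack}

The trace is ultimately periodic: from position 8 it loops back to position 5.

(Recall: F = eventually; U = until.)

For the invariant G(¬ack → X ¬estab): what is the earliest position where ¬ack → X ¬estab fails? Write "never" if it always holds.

4

Check ¬ack → X ¬estab at each position in order: 0 ✓, 1 ✓, 2 ✓, 3 ✓.
At position 4 the labels are {syn} and the next position 5 has {estab, syn}, so ¬ack → X ¬estab is false there. This is the first violation.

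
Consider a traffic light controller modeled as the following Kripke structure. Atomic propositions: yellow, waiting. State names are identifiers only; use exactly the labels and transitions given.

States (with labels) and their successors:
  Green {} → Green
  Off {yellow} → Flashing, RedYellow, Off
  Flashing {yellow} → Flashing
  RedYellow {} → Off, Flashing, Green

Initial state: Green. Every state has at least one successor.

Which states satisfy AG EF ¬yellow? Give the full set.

{Green}

States satisfying EF ¬yellow: {Green, Off, RedYellow}.
States satisfying AG EF ¬yellow: {Green}.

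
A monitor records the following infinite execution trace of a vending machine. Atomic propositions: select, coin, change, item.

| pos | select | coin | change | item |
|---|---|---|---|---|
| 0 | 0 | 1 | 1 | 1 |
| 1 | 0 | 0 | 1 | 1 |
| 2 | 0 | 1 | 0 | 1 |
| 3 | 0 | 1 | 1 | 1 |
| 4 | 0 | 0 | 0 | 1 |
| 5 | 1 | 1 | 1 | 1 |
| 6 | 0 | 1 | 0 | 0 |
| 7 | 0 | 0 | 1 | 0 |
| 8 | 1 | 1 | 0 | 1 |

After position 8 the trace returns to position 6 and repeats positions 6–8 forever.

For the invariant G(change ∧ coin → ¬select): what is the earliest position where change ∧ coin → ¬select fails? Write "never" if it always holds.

5

Check change ∧ coin → ¬select at each position in order: 0 ✓, 1 ✓, 2 ✓, 3 ✓, 4 ✓.
At position 5 the labels are {change, coin, item, select}, so change ∧ coin → ¬select is false there. This is the first violation.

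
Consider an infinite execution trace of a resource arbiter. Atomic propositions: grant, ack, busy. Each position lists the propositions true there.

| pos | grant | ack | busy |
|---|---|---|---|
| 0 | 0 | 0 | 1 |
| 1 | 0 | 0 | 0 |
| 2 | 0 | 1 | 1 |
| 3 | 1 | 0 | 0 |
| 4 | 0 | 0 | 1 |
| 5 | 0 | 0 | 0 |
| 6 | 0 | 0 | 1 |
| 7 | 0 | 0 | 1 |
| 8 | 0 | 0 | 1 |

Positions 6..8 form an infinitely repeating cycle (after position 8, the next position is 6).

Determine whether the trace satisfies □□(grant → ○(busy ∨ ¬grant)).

□(grant → ○(busy ∨ ¬grant)) holds at every position 0..8, and those are all positions ever visited, so □□(grant → ○(busy ∨ ¬grant)) holds.

Yes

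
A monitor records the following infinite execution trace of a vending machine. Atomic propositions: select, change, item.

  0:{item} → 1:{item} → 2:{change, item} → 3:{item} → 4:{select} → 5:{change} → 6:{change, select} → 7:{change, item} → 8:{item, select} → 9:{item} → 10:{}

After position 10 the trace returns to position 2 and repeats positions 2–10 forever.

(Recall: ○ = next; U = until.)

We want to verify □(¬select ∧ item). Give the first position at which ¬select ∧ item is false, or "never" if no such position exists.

Check ¬select ∧ item at each position in order: 0 ✓, 1 ✓, 2 ✓, 3 ✓.
At position 4 the labels are {select}, so ¬select ∧ item is false there. This is the first violation.

4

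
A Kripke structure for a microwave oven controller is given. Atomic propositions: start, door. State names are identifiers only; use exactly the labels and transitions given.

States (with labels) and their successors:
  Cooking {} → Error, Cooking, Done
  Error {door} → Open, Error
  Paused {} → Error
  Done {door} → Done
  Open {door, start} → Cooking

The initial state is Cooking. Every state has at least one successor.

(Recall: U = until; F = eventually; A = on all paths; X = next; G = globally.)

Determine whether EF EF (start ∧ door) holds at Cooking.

States satisfying EF (start ∧ door): {Cooking, Error, Paused, Open}.
States satisfying EF EF (start ∧ door): {Cooking, Error, Paused, Open}.
Some path from Cooking reaches a state where EF (start ∧ door) holds.
Cooking ∈ Sat(EF EF (start ∧ door)).

Yes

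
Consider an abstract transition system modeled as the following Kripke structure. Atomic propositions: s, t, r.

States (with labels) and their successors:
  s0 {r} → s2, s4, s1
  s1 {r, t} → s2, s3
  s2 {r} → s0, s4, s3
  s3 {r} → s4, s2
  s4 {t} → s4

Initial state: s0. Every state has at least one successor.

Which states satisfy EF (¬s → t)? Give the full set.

{s0, s1, s2, s3, s4}

States satisfying ¬s → t: {s1, s4}.
States satisfying EF (¬s → t): {s0, s1, s2, s3, s4}.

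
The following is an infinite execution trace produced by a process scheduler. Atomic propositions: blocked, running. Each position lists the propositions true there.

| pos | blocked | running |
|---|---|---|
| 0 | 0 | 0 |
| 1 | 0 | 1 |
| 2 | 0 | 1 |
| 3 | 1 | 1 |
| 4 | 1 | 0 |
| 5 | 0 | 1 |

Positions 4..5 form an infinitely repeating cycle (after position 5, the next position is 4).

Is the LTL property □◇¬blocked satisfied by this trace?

◇¬blocked holds at every position 0..5, and those are all positions ever visited, so □◇¬blocked holds.

Satisfied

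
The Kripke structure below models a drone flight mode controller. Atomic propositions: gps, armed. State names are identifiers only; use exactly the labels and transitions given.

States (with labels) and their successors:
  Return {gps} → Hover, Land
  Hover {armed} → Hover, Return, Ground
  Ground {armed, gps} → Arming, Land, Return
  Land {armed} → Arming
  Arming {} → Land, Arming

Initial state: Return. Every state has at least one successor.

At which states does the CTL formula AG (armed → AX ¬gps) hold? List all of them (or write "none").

{Land, Arming}

States satisfying armed → AX ¬gps: {Return, Land, Arming}.
States satisfying AG (armed → AX ¬gps): {Land, Arming}.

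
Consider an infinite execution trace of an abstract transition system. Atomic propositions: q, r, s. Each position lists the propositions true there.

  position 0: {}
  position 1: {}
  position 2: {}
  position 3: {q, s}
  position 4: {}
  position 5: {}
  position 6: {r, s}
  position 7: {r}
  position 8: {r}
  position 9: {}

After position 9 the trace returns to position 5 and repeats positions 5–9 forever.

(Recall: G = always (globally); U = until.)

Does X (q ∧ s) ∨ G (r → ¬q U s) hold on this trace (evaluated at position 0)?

The position after 0 is 1; q ∧ s is false there.
r → ¬q U s holds at every position 0..9, and those are all positions ever visited, so G (r → ¬q U s) holds.
Positions where r holds: 6, 7, 8.
Check ¬q U s at each: 6→ok, 7→ok, 8→ok.
At position 0: X (q ∧ s) is false; G (r → ¬q U s) is true; so X (q ∧ s) ∨ G (r → ¬q U s) is true.

Holds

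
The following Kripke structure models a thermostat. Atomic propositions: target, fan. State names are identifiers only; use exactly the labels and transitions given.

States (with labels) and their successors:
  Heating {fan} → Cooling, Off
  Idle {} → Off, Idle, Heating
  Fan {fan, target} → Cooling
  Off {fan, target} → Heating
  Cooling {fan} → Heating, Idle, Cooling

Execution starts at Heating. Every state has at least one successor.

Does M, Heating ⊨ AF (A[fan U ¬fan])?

States satisfying A[fan U ¬fan]: {Idle}.
States satisfying AF (A[fan U ¬fan]): {Idle}.
There is a path from Heating along which A[fan U ¬fan] never holds.
Heating ∉ Sat(AF (A[fan U ¬fan])).

No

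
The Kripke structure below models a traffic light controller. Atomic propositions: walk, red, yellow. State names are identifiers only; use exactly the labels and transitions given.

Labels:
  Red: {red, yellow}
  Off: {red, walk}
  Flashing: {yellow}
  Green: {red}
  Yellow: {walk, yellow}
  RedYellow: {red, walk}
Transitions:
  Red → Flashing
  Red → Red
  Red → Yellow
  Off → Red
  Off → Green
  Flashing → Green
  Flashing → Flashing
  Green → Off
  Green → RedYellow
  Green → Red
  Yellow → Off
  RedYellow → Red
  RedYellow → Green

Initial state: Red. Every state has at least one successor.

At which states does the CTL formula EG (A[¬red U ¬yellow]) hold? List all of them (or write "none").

States satisfying A[¬red U ¬yellow]: {Off, Green, Yellow, RedYellow}.
States satisfying EG (A[¬red U ¬yellow]): {Off, Green, Yellow, RedYellow}.

{Off, Green, Yellow, RedYellow}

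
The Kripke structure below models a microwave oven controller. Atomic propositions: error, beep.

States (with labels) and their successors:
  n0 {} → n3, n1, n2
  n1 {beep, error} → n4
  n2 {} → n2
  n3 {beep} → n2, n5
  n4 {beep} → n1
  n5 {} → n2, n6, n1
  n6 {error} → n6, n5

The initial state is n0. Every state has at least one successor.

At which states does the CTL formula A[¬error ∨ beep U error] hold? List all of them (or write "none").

{n1, n4, n6}

States satisfying ¬error ∨ beep: {n0, n1, n2, n3, n4, n5}.
States satisfying error: {n1, n6}.
States satisfying A[¬error ∨ beep U error]: {n1, n4, n6}.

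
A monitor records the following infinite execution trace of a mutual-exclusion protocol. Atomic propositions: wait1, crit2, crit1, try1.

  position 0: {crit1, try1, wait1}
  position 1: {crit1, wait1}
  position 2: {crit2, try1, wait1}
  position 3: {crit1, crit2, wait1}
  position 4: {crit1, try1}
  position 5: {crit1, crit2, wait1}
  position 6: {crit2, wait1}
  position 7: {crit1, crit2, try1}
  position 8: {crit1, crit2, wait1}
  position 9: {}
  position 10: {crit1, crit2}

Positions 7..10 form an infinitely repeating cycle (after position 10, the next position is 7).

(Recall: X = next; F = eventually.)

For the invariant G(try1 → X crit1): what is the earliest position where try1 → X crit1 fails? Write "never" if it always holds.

never

try1 → X crit1 holds at every position 0..10, and those are all the positions the trace ever visits, so the invariant G(try1 → X crit1) is never violated.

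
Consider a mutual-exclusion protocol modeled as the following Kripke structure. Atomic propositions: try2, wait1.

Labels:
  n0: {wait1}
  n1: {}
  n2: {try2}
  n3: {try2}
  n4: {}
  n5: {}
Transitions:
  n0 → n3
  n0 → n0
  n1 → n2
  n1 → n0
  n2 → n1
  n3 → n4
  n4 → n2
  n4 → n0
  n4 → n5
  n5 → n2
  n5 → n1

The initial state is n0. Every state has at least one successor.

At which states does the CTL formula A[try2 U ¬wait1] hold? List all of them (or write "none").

States satisfying try2: {n2, n3}.
States satisfying ¬wait1: {n1, n2, n3, n4, n5}.
States satisfying A[try2 U ¬wait1]: {n1, n2, n3, n4, n5}.

{n1, n2, n3, n4, n5}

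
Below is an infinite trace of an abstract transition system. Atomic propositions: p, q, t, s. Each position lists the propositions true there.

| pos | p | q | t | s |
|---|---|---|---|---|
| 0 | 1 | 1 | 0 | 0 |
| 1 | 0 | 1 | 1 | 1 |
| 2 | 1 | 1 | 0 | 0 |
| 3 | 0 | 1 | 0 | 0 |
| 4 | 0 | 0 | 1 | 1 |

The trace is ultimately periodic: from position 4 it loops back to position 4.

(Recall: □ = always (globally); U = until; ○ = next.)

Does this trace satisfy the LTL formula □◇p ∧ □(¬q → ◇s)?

◇p must hold at every position from 0 onward. It fails at position 3, so □◇p is false.
¬q → ◇s holds at every position 0..4, and those are all positions ever visited, so □(¬q → ◇s) holds.
Positions where ¬q holds: 4.
Check ◇s at each: 4→ok.
At position 0: □◇p is false; □(¬q → ◇s) is true; so □◇p ∧ □(¬q → ◇s) is false.

No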